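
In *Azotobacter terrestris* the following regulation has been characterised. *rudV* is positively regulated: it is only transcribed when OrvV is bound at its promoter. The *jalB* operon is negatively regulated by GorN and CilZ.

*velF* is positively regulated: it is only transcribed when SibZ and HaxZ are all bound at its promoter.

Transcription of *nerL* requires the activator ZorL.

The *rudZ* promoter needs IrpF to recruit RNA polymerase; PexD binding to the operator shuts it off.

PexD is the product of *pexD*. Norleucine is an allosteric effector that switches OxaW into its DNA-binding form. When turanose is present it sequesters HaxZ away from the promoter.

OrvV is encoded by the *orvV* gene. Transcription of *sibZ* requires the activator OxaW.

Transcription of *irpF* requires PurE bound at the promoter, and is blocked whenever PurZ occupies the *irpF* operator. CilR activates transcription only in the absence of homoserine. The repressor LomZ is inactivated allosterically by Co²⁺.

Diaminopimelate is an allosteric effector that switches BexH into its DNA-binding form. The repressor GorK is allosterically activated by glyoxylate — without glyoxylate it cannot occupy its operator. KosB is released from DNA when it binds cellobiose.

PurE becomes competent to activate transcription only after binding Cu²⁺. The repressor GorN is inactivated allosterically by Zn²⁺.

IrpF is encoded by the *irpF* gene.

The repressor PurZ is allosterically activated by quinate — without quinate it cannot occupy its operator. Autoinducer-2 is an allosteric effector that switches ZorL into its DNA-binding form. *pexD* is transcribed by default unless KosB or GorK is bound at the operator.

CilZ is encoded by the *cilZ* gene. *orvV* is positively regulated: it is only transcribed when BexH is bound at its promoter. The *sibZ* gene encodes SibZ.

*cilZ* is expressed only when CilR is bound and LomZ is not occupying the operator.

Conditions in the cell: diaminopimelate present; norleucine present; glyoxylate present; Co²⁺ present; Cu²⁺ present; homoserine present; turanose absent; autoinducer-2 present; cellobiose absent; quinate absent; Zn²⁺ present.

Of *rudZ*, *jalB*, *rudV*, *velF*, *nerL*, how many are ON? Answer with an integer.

5

Cellobiose is absent, so KosB is active.
Glyoxylate is present, so GorK is active.
With repressor KosB bound, *pexD* is not transcribed.
So PexD is not produced.
Cu²⁺ is present, so PurE is active.
Quinate is absent, so PurZ is inactive.
No repressor is bound and PurE is active, so *irpF* is transcribed.
So IrpF is produced and active.
No repressor is bound and IrpF is active, so *rudZ* is transcribed.
→ *rudZ* is ON.
Zn²⁺ is present, so GorN is inactive.
Co²⁺ is present, so LomZ is inactive.
Homoserine is present, so CilR is inactive.
Required activator CilR is absent, so *cilZ* is not transcribed.
So CilZ is not produced.
With no repressor bound, *jalB* is transcribed.
→ *jalB* is ON.
Diaminopimelate is present, so BexH is active.
No repressor is bound and BexH is active, so *orvV* is transcribed.
So OrvV is produced and active.
No repressor is bound and OrvV is active, so *rudV* is transcribed.
→ *rudV* is ON.
Norleucine is present, so OxaW is active.
No repressor is bound and OxaW is active, so *sibZ* is transcribed.
So SibZ is produced and active.
Turanose is absent, so HaxZ is active.
No repressor is bound and SibZ and HaxZ are active, so *velF* is transcribed.
→ *velF* is ON.
Autoinducer-2 is present, so ZorL is active.
No repressor is bound and ZorL is active, so *nerL* is transcribed.
→ *nerL* is ON.
5 of the 5 genes are transcribed.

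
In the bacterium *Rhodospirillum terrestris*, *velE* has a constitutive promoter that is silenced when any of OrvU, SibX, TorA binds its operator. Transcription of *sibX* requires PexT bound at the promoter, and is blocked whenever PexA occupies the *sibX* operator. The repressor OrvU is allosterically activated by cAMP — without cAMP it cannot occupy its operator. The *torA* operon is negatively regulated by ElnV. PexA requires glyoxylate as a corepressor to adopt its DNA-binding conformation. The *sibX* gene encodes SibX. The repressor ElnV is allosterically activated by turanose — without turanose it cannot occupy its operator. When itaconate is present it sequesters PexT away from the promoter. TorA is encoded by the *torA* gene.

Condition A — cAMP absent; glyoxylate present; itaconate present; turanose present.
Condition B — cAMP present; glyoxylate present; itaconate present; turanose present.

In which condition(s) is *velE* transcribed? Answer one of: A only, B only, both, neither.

Condition A:
cAMP is absent, so OrvU is inactive.
Glyoxylate is present, so PexA is active.
Itaconate is present, so PexT is inactive.
With repressor PexA bound, *sibX* is not transcribed.
So SibX is not produced.
Turanose is present, so ElnV is active.
With repressor ElnV bound, *torA* is not transcribed.
So TorA is not produced.
With no repressor bound, *velE* is transcribed.
→ *velE* is ON in A.
Condition B:
cAMP is present, so OrvU is active.
Glyoxylate is present, so PexA is active.
Itaconate is present, so PexT is inactive.
With repressor PexA bound, *sibX* is not transcribed.
So SibX is not produced.
Turanose is present, so ElnV is active.
With repressor ElnV bound, *torA* is not transcribed.
So TorA is not produced.
With repressor OrvU bound, *velE* is not transcribed.
→ *velE* is OFF in B.

A only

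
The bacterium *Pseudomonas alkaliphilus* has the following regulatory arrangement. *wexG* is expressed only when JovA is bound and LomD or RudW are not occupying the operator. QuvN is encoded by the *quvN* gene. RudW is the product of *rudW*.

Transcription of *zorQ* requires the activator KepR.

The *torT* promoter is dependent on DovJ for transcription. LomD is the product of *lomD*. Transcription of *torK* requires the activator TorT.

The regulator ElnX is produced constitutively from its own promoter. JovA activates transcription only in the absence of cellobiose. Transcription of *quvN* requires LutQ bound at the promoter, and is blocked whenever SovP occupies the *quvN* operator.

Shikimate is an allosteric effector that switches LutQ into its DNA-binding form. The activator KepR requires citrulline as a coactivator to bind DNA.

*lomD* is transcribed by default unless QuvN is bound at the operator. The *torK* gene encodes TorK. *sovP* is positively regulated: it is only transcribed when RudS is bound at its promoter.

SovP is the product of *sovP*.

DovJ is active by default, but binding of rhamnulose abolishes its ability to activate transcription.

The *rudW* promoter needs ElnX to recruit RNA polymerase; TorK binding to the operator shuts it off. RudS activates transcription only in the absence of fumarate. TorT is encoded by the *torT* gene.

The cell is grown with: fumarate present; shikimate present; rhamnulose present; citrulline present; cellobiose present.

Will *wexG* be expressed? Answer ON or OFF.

Cellobiose is present, so JovA is inactive.
Shikimate is present, so LutQ is active.
Fumarate is present, so RudS is inactive.
Required activator RudS is absent, so *sovP* is not transcribed.
So SovP is not produced.
No repressor is bound and LutQ is active, so *quvN* is transcribed.
So QuvN is produced and active.
With repressor QuvN bound, *lomD* is not transcribed.
So LomD is not produced.
ElnX is produced constitutively and is active.
Rhamnulose is present, so DovJ is inactive.
Required activator DovJ is absent, so *torT* is not transcribed.
So TorT is not produced.
Required activator TorT is absent, so *torK* is not transcribed.
So TorK is not produced.
No repressor is bound and ElnX is active, so *rudW* is transcribed.
So RudW is produced and active.
With repressor RudW bound, *wexG* is not transcribed.

OFF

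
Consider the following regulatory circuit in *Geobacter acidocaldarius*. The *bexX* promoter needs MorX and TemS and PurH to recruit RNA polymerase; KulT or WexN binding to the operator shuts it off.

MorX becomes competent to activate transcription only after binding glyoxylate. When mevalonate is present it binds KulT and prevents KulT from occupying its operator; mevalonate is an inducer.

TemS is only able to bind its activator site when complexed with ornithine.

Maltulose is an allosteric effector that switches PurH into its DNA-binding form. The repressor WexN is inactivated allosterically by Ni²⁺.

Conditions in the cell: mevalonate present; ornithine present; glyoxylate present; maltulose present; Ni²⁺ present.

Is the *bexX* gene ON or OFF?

Glyoxylate is present, so MorX is active.
Ornithine is present, so TemS is active.
Maltulose is present, so PurH is active.
Mevalonate is present, so KulT is inactive.
Ni²⁺ is present, so WexN is inactive.
No repressor is bound and MorX and TemS and PurH are active, so *bexX* is transcribed.

ON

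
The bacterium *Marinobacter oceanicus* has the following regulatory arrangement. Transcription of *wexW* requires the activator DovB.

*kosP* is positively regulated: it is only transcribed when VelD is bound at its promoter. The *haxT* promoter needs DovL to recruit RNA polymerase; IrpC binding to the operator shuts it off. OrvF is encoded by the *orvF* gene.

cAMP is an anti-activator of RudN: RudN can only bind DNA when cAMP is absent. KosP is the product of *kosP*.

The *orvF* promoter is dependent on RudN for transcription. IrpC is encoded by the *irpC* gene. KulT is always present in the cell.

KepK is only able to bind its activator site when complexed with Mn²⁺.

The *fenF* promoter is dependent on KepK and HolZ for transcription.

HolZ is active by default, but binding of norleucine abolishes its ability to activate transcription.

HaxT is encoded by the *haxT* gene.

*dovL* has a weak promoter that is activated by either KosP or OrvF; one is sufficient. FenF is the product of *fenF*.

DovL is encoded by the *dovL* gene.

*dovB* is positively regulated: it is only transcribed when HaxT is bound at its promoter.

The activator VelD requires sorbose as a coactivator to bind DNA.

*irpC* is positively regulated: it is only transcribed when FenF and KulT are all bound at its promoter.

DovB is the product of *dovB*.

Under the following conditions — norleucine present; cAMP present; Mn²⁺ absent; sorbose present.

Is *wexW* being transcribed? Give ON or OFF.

ON

Sorbose is present, so VelD is active.
No repressor is bound and VelD is active, so *kosP* is transcribed.
So KosP is produced and active.
cAMP is present, so RudN is inactive.
Required activator RudN is absent, so *orvF* is not transcribed.
So OrvF is not produced.
Activator KosP is present, so *dovL* is transcribed.
So DovL is produced and active.
Mn²⁺ is absent, so KepK is inactive.
Norleucine is present, so HolZ is inactive.
Required activator KepK is absent, so *fenF* is not transcribed.
So FenF is not produced.
KulT is produced constitutively and is active.
Required activator FenF is absent, so *irpC* is not transcribed.
So IrpC is not produced.
No repressor is bound and DovL is active, so *haxT* is transcribed.
So HaxT is produced and active.
No repressor is bound and HaxT is active, so *dovB* is transcribed.
So DovB is produced and active.
No repressor is bound and DovB is active, so *wexW* is transcribed.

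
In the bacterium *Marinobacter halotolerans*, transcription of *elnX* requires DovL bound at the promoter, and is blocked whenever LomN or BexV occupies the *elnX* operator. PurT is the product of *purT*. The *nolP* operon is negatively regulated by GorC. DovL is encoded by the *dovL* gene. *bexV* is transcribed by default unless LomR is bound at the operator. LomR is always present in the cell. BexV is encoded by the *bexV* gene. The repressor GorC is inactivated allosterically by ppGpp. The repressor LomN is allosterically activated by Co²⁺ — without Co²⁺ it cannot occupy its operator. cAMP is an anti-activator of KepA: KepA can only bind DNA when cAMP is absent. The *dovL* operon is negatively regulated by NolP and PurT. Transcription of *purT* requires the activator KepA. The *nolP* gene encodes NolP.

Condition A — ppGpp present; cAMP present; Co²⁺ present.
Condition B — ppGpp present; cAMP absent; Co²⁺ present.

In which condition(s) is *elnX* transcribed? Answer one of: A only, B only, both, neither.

neither

Condition A:
ppGpp is present, so GorC is inactive.
With no repressor bound, *nolP* is transcribed.
So NolP is produced and active.
cAMP is present, so KepA is inactive.
Required activator KepA is absent, so *purT* is not transcribed.
So PurT is not produced.
With repressor NolP bound, *dovL* is not transcribed.
So DovL is not produced.
Co²⁺ is present, so LomN is active.
LomR is produced constitutively and is active.
With repressor LomR bound, *bexV* is not transcribed.
So BexV is not produced.
With repressor LomN bound, *elnX* is not transcribed.
→ *elnX* is OFF in A.
Condition B:
ppGpp is present, so GorC is inactive.
With no repressor bound, *nolP* is transcribed.
So NolP is produced and active.
cAMP is absent, so KepA is active.
No repressor is bound and KepA is active, so *purT* is transcribed.
So PurT is produced and active.
With repressor NolP bound, *dovL* is not transcribed.
So DovL is not produced.
Co²⁺ is present, so LomN is active.
LomR is produced constitutively and is active.
With repressor LomR bound, *bexV* is not transcribed.
So BexV is not produced.
With repressor LomN bound, *elnX* is not transcribed.
→ *elnX* is OFF in B.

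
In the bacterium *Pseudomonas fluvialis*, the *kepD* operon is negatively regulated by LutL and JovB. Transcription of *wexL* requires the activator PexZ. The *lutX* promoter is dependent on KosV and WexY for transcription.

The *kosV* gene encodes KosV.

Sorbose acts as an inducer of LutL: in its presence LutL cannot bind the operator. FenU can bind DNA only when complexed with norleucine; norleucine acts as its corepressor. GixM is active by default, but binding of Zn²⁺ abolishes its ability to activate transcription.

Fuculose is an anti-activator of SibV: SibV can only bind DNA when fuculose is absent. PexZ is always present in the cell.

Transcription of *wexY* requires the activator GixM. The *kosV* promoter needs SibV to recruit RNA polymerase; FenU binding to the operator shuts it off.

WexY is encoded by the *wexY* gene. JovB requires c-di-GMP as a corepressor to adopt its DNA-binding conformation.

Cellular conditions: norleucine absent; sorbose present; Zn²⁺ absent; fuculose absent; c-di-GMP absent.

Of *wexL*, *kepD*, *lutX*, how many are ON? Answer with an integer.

3

PexZ is produced constitutively and is active.
No repressor is bound and PexZ is active, so *wexL* is transcribed.
→ *wexL* is ON.
Sorbose is present, so LutL is inactive.
c-di-GMP is absent, so JovB is inactive.
With no repressor bound, *kepD* is transcribed.
→ *kepD* is ON.
Fuculose is absent, so SibV is active.
Norleucine is absent, so FenU is inactive.
No repressor is bound and SibV is active, so *kosV* is transcribed.
So KosV is produced and active.
Zn²⁺ is absent, so GixM is active.
No repressor is bound and GixM is active, so *wexY* is transcribed.
So WexY is produced and active.
No repressor is bound and KosV and WexY are active, so *lutX* is transcribed.
→ *lutX* is ON.
3 of the 3 genes are transcribed.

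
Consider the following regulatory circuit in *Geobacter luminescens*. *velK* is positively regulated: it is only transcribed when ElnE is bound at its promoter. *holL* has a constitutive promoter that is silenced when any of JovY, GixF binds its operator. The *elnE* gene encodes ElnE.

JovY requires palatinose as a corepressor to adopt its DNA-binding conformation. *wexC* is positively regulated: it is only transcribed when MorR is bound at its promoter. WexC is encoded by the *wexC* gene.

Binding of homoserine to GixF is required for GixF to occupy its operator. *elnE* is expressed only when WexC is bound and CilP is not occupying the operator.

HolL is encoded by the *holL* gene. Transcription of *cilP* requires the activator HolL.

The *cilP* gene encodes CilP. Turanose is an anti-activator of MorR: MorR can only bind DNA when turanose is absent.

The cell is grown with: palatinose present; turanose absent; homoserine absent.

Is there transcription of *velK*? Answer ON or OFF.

Palatinose is present, so JovY is active.
Homoserine is absent, so GixF is inactive.
With repressor JovY bound, *holL* is not transcribed.
So HolL is not produced.
Required activator HolL is absent, so *cilP* is not transcribed.
So CilP is not produced.
Turanose is absent, so MorR is active.
No repressor is bound and MorR is active, so *wexC* is transcribed.
So WexC is produced and active.
No repressor is bound and WexC is active, so *elnE* is transcribed.
So ElnE is produced and active.
No repressor is bound and ElnE is active, so *velK* is transcribed.

ON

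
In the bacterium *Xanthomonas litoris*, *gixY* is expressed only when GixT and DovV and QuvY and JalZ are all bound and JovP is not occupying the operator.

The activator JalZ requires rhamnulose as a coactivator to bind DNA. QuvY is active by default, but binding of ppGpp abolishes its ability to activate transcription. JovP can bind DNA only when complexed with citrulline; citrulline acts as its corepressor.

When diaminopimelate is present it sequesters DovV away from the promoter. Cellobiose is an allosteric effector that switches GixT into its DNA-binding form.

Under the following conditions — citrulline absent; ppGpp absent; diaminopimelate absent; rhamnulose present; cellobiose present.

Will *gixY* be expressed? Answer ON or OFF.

ON

Citrulline is absent, so JovP is inactive.
Cellobiose is present, so GixT is active.
Diaminopimelate is absent, so DovV is active.
ppGpp is absent, so QuvY is active.
Rhamnulose is present, so JalZ is active.
No repressor is bound and GixT and DovV and QuvY and JalZ are active, so *gixY* is transcribed.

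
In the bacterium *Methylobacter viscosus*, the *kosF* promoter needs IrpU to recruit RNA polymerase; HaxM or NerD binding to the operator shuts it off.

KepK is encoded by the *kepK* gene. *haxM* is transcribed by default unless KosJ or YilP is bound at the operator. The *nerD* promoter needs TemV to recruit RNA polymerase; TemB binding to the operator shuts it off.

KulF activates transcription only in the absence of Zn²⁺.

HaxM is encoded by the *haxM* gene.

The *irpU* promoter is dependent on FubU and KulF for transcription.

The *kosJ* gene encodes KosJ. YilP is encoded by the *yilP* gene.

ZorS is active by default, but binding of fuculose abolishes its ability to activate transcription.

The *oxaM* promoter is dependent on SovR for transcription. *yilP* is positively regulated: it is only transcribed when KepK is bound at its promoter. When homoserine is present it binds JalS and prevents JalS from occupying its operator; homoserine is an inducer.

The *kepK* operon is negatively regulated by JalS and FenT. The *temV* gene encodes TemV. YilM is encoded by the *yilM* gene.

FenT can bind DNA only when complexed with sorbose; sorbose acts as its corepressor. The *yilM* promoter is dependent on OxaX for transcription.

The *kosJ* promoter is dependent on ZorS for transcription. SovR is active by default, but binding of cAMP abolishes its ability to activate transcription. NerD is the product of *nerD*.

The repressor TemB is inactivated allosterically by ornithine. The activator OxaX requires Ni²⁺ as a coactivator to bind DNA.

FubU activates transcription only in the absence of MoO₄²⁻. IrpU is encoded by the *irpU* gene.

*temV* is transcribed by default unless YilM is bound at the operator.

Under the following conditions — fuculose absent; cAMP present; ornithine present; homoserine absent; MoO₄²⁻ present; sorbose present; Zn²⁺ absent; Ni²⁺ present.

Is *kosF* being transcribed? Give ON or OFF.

OFF

Fuculose is absent, so ZorS is active.
No repressor is bound and ZorS is active, so *kosJ* is transcribed.
So KosJ is produced and active.
Homoserine is absent, so JalS is active.
Sorbose is present, so FenT is active.
With repressor JalS bound, *kepK* is not transcribed.
So KepK is not produced.
Required activator KepK is absent, so *yilP* is not transcribed.
So YilP is not produced.
With repressor KosJ bound, *haxM* is not transcribed.
So HaxM is not produced.
Ornithine is present, so TemB is inactive.
Ni²⁺ is present, so OxaX is active.
No repressor is bound and OxaX is active, so *yilM* is transcribed.
So YilM is produced and active.
With repressor YilM bound, *temV* is not transcribed.
So TemV is not produced.
Required activator TemV is absent, so *nerD* is not transcribed.
So NerD is not produced.
MoO₄²⁻ is present, so FubU is inactive.
Zn²⁺ is absent, so KulF is active.
Required activator FubU is absent, so *irpU* is not transcribed.
So IrpU is not produced.
Required activator IrpU is absent, so *kosF* is not transcribed.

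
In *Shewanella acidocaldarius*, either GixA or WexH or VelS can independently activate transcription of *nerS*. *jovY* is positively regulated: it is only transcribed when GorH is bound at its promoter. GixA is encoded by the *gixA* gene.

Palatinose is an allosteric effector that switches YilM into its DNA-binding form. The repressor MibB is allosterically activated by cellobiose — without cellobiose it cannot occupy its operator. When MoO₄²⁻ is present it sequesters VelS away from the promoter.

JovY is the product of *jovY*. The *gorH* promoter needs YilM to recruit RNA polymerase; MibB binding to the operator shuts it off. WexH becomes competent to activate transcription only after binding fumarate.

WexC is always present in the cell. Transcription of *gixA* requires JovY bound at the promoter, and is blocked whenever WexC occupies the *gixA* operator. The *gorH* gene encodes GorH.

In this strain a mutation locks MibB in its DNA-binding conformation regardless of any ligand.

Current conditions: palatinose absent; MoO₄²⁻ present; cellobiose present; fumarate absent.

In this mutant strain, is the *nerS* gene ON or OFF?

MibB is constitutively active in this strain.
Palatinose is absent, so YilM is inactive.
With repressor MibB bound, *gorH* is not transcribed.
So GorH is not produced.
Required activator GorH is absent, so *jovY* is not transcribed.
So JovY is not produced.
WexC is produced constitutively and is active.
With repressor WexC bound, *gixA* is not transcribed.
So GixA is not produced.
Fumarate is absent, so WexH is inactive.
MoO₄²⁻ is present, so VelS is inactive.
No activator is available at the *nerS* promoter, so *nerS* is not transcribed.

OFF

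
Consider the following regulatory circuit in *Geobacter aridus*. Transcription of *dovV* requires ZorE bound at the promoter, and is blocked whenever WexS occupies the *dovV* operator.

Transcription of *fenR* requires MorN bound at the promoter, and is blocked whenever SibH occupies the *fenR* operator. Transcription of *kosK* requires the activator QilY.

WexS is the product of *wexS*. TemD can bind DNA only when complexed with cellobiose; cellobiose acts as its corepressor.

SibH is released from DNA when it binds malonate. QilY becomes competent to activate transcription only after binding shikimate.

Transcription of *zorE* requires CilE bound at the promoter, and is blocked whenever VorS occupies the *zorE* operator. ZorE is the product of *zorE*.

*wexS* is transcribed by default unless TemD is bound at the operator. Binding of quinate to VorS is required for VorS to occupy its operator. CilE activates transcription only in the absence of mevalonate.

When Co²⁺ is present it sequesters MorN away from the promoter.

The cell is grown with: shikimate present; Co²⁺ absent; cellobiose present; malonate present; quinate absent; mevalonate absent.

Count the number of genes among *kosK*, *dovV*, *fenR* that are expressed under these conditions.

Shikimate is present, so QilY is active.
No repressor is bound and QilY is active, so *kosK* is transcribed.
→ *kosK* is ON.
Mevalonate is absent, so CilE is active.
Quinate is absent, so VorS is inactive.
No repressor is bound and CilE is active, so *zorE* is transcribed.
So ZorE is produced and active.
Cellobiose is present, so TemD is active.
With repressor TemD bound, *wexS* is not transcribed.
So WexS is not produced.
No repressor is bound and ZorE is active, so *dovV* is transcribed.
→ *dovV* is ON.
Malonate is present, so SibH is inactive.
Co²⁺ is absent, so MorN is active.
No repressor is bound and MorN is active, so *fenR* is transcribed.
→ *fenR* is ON.
3 of the 3 genes are transcribed.

3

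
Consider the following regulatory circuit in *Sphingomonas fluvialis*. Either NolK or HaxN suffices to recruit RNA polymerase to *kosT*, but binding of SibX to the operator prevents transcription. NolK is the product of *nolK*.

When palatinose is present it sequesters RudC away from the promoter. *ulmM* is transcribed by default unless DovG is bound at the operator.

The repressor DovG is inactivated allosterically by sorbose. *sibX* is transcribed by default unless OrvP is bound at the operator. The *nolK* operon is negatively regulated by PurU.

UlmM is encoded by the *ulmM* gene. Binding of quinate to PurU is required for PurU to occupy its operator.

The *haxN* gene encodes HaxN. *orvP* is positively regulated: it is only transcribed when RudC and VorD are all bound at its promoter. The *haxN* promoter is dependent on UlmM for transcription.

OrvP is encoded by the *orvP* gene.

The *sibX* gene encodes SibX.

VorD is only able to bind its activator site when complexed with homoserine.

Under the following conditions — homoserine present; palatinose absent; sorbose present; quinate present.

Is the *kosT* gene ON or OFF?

ON

Palatinose is absent, so RudC is active.
Homoserine is present, so VorD is active.
No repressor is bound and RudC and VorD are active, so *orvP* is transcribed.
So OrvP is produced and active.
With repressor OrvP bound, *sibX* is not transcribed.
So SibX is not produced.
Quinate is present, so PurU is active.
With repressor PurU bound, *nolK* is not transcribed.
So NolK is not produced.
Sorbose is present, so DovG is inactive.
With no repressor bound, *ulmM* is transcribed.
So UlmM is produced and active.
No repressor is bound and UlmM is active, so *haxN* is transcribed.
So HaxN is produced and active.
Activator HaxN is present, so *kosT* is transcribed.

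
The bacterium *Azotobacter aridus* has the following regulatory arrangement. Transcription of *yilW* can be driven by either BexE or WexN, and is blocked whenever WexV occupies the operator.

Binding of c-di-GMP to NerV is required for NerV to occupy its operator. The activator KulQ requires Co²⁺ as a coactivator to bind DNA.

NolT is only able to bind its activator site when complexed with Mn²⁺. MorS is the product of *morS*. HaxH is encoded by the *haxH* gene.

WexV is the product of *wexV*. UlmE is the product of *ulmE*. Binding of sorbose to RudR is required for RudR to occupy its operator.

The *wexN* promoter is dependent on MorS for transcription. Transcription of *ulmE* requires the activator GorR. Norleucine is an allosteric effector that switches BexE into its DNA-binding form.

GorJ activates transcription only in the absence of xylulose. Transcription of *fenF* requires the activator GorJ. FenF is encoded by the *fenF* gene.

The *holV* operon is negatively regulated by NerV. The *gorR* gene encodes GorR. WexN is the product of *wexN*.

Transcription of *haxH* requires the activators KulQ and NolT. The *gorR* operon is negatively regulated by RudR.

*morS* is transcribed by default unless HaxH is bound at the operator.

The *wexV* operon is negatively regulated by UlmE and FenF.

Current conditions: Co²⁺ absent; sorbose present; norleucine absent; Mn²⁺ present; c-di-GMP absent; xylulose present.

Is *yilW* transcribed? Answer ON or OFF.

Sorbose is present, so RudR is active.
With repressor RudR bound, *gorR* is not transcribed.
So GorR is not produced.
Required activator GorR is absent, so *ulmE* is not transcribed.
So UlmE is not produced.
Xylulose is present, so GorJ is inactive.
Required activator GorJ is absent, so *fenF* is not transcribed.
So FenF is not produced.
With no repressor bound, *wexV* is transcribed.
So WexV is produced and active.
Norleucine is absent, so BexE is inactive.
Co²⁺ is absent, so KulQ is inactive.
Mn²⁺ is present, so NolT is active.
Required activator KulQ is absent, so *haxH* is not transcribed.
So HaxH is not produced.
With no repressor bound, *morS* is transcribed.
So MorS is produced and active.
No repressor is bound and MorS is active, so *wexN* is transcribed.
So WexN is produced and active.
With repressor WexV bound, *yilW* is not transcribed.

OFF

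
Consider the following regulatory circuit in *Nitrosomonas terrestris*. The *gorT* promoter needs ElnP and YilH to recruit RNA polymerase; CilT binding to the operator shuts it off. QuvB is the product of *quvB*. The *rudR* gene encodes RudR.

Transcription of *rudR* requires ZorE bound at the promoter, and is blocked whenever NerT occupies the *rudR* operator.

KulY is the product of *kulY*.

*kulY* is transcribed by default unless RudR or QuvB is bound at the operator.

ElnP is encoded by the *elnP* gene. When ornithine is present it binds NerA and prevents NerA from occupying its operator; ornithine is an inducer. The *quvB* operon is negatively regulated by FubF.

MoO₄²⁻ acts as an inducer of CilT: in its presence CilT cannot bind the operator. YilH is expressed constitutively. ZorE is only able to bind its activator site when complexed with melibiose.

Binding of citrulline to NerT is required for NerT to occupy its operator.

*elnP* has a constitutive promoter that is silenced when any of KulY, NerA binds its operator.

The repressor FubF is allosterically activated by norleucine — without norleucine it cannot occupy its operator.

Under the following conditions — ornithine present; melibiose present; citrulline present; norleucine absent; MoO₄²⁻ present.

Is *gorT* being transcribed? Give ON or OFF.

ON

MoO₄²⁻ is present, so CilT is inactive.
Citrulline is present, so NerT is active.
Melibiose is present, so ZorE is active.
With repressor NerT bound, *rudR* is not transcribed.
So RudR is not produced.
Norleucine is absent, so FubF is inactive.
With no repressor bound, *quvB* is transcribed.
So QuvB is produced and active.
With repressor QuvB bound, *kulY* is not transcribed.
So KulY is not produced.
Ornithine is present, so NerA is inactive.
With no repressor bound, *elnP* is transcribed.
So ElnP is produced and active.
YilH is produced constitutively and is active.
No repressor is bound and ElnP and YilH are active, so *gorT* is transcribed.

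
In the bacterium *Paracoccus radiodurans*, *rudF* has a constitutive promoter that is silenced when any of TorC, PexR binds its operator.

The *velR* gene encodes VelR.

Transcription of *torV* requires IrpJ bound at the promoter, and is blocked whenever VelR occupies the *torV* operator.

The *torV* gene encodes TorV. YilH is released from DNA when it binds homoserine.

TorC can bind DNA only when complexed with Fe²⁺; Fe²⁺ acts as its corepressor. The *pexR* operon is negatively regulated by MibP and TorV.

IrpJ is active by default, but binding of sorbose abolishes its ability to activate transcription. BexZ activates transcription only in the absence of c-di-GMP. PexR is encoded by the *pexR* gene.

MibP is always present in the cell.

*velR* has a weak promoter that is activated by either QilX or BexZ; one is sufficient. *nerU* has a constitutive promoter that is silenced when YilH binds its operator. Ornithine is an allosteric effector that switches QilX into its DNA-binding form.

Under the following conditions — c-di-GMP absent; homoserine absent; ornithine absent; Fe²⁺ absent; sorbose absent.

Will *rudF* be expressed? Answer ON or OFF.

ON

Fe²⁺ is absent, so TorC is inactive.
MibP is produced constitutively and is active.
Ornithine is absent, so QilX is inactive.
c-di-GMP is absent, so BexZ is active.
Activator BexZ is present, so *velR* is transcribed.
So VelR is produced and active.
Sorbose is absent, so IrpJ is active.
With repressor VelR bound, *torV* is not transcribed.
So TorV is not produced.
With repressor MibP bound, *pexR* is not transcribed.
So PexR is not produced.
With no repressor bound, *rudF* is transcribed.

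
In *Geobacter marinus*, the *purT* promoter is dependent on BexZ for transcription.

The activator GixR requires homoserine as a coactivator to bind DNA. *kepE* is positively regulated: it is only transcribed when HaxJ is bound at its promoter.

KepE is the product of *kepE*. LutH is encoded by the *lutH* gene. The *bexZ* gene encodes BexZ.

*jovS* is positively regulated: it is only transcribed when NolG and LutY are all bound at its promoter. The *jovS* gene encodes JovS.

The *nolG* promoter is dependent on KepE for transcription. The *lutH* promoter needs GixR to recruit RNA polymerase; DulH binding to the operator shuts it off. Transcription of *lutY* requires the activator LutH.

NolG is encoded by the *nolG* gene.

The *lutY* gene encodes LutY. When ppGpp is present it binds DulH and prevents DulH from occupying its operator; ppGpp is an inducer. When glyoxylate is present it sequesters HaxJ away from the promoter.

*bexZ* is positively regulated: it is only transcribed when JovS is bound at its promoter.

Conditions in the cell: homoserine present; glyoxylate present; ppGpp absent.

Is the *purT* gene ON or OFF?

OFF

Glyoxylate is present, so HaxJ is inactive.
Required activator HaxJ is absent, so *kepE* is not transcribed.
So KepE is not produced.
Required activator KepE is absent, so *nolG* is not transcribed.
So NolG is not produced.
ppGpp is absent, so DulH is active.
Homoserine is present, so GixR is active.
With repressor DulH bound, *lutH* is not transcribed.
So LutH is not produced.
Required activator LutH is absent, so *lutY* is not transcribed.
So LutY is not produced.
Required activator NolG is absent, so *jovS* is not transcribed.
So JovS is not produced.
Required activator JovS is absent, so *bexZ* is not transcribed.
So BexZ is not produced.
Required activator BexZ is absent, so *purT* is not transcribed.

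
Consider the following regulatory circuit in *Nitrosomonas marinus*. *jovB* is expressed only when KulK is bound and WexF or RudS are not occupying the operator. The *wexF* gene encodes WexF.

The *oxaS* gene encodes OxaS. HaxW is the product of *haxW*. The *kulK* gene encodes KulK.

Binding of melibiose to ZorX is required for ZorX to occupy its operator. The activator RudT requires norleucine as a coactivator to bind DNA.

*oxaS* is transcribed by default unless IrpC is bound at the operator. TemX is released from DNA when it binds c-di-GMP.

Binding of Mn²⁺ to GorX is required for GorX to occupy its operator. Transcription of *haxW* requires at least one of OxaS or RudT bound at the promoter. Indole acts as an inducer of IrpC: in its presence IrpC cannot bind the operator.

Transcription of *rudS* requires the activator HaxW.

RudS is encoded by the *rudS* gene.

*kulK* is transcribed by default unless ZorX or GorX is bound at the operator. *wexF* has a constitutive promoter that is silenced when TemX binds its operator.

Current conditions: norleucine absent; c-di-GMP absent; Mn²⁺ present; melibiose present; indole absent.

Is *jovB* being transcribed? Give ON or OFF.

Melibiose is present, so ZorX is active.
Mn²⁺ is present, so GorX is active.
With repressor ZorX bound, *kulK* is not transcribed.
So KulK is not produced.
c-di-GMP is absent, so TemX is active.
With repressor TemX bound, *wexF* is not transcribed.
So WexF is not produced.
Indole is absent, so IrpC is active.
With repressor IrpC bound, *oxaS* is not transcribed.
So OxaS is not produced.
Norleucine is absent, so RudT is inactive.
No activator is available at the *haxW* promoter, so *haxW* is not transcribed.
So HaxW is not produced.
Required activator HaxW is absent, so *rudS* is not transcribed.
So RudS is not produced.
Required activator KulK is absent, so *jovB* is not transcribed.

OFF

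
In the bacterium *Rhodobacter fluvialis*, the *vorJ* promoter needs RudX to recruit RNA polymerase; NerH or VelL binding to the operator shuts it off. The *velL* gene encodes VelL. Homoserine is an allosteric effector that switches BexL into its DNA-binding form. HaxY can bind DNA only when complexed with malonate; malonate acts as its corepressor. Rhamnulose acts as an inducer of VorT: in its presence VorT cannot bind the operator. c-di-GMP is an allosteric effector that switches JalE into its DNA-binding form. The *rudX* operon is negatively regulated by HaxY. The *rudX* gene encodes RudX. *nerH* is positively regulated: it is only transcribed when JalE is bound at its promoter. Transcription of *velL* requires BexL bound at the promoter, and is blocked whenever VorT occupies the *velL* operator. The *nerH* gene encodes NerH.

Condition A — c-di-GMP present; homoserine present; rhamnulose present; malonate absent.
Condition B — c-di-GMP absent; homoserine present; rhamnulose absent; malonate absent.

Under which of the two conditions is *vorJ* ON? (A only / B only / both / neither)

Condition A:
c-di-GMP is present, so JalE is active.
No repressor is bound and JalE is active, so *nerH* is transcribed.
So NerH is produced and active.
Homoserine is present, so BexL is active.
Rhamnulose is present, so VorT is inactive.
No repressor is bound and BexL is active, so *velL* is transcribed.
So VelL is produced and active.
Malonate is absent, so HaxY is inactive.
With no repressor bound, *rudX* is transcribed.
So RudX is produced and active.
With repressor NerH bound, *vorJ* is not transcribed.
→ *vorJ* is OFF in A.
Condition B:
c-di-GMP is absent, so JalE is inactive.
Required activator JalE is absent, so *nerH* is not transcribed.
So NerH is not produced.
Homoserine is present, so BexL is active.
Rhamnulose is absent, so VorT is active.
With repressor VorT bound, *velL* is not transcribed.
So VelL is not produced.
Malonate is absent, so HaxY is inactive.
With no repressor bound, *rudX* is transcribed.
So RudX is produced and active.
No repressor is bound and RudX is active, so *vorJ* is transcribed.
→ *vorJ* is ON in B.

B only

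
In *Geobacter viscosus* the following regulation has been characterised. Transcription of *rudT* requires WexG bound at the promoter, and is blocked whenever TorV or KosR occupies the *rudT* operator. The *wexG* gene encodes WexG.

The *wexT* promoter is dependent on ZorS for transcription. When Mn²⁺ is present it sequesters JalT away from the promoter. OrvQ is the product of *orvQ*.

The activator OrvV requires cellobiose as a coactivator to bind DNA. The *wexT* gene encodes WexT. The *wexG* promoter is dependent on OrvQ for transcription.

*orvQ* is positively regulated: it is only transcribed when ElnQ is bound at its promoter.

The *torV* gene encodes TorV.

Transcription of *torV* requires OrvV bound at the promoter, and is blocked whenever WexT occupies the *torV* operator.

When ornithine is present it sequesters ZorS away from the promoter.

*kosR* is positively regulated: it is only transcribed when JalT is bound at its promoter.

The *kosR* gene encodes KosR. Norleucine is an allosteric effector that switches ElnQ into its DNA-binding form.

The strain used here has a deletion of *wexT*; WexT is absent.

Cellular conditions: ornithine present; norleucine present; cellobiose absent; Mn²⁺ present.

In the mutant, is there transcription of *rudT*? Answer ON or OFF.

Cellobiose is absent, so OrvV is inactive.
WexT is non-functional in this strain, so it has no effect.
Required activator OrvV is absent, so *torV* is not transcribed.
So TorV is not produced.
Mn²⁺ is present, so JalT is inactive.
Required activator JalT is absent, so *kosR* is not transcribed.
So KosR is not produced.
Norleucine is present, so ElnQ is active.
No repressor is bound and ElnQ is active, so *orvQ* is transcribed.
So OrvQ is produced and active.
No repressor is bound and OrvQ is active, so *wexG* is transcribed.
So WexG is produced and active.
No repressor is bound and WexG is active, so *rudT* is transcribed.

ON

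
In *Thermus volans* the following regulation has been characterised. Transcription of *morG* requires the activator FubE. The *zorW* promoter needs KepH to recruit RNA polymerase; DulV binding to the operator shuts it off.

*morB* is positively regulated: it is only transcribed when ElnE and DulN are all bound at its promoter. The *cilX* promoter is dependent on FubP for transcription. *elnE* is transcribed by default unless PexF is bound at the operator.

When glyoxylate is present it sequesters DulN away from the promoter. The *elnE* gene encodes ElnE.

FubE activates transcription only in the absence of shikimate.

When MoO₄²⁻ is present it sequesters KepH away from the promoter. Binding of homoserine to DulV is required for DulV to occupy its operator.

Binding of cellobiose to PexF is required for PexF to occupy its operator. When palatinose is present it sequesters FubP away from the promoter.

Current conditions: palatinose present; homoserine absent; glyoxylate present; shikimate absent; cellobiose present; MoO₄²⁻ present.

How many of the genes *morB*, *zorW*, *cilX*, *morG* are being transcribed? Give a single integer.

1

Cellobiose is present, so PexF is active.
With repressor PexF bound, *elnE* is not transcribed.
So ElnE is not produced.
Glyoxylate is present, so DulN is inactive.
Required activator ElnE is absent, so *morB* is not transcribed.
→ *morB* is OFF.
MoO₄²⁻ is present, so KepH is inactive.
Homoserine is absent, so DulV is inactive.
Required activator KepH is absent, so *zorW* is not transcribed.
→ *zorW* is OFF.
Palatinose is present, so FubP is inactive.
Required activator FubP is absent, so *cilX* is not transcribed.
→ *cilX* is OFF.
Shikimate is absent, so FubE is active.
No repressor is bound and FubE is active, so *morG* is transcribed.
→ *morG* is ON.
1 of the 4 genes is transcribed.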